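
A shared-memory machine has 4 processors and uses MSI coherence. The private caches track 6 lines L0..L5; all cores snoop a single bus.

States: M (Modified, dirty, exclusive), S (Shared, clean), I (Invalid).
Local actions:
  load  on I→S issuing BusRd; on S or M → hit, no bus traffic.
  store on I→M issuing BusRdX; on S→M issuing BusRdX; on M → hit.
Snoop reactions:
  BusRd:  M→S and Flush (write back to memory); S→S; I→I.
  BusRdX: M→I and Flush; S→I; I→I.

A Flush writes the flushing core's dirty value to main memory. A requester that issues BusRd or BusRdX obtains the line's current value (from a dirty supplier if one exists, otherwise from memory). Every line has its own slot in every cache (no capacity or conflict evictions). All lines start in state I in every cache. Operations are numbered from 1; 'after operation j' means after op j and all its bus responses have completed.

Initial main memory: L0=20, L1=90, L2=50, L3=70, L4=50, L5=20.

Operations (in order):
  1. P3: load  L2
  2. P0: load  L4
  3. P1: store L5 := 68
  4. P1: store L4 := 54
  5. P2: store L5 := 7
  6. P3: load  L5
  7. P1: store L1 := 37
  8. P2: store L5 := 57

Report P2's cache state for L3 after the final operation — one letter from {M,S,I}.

state = I

step 1: P3: load  L2  ⟶  IIIS  (L2)  txn=BusRd  M[L2]=50
step 2: P0: load  L4  ⟶  SIII  (L4)  txn=BusRd  M[L4]=50
step 3: P1: store L5 := 68  ⟶  IMII  (L5)  txn=BusRdX  M[L5]=20
step 4: P1: store L4 := 54  ⟶  IMII  (L4)  txn=BusRdX  M[L4]=50
step 5: P2: store L5 := 7  ⟶  IIMI  (L5)  txn=BusRdX+Flush  M[L5]=68
step 6: P3: load  L5  ⟶  IISS  (L5)  txn=BusRd+Flush  M[L5]=7
step 7: P1: store L1 := 37  ⟶  IMII  (L1)  txn=BusRdX  M[L1]=90
step 8: P2: store L5 := 57  ⟶  IIMI  (L5)  txn=BusRdX  M[L5]=7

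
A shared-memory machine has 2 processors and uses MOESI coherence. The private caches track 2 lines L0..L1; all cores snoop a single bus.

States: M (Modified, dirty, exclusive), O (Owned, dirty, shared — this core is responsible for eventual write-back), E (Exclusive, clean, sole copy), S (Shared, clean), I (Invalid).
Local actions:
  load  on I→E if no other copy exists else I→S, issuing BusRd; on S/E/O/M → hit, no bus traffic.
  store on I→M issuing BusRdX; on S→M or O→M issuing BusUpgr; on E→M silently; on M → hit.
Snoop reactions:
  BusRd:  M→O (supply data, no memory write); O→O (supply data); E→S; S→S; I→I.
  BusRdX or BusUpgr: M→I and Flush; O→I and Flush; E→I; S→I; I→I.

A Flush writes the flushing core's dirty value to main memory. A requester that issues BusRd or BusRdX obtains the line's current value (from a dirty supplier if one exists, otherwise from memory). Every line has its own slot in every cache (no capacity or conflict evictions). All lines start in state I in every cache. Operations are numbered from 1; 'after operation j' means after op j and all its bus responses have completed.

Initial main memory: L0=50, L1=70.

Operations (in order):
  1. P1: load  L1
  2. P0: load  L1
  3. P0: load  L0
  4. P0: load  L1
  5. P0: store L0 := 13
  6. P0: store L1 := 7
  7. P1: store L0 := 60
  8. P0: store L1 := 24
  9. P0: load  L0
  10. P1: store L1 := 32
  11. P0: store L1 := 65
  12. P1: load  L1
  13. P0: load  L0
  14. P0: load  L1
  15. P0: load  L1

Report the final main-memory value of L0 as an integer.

memory[L0] = 13

[1] P1: load  L1 | P0:I, P1:E(70) | bus: BusRd
[2] P0: load  L1 | P0:S(70), P1:S(70) | bus: BusRd
[3] P0: load  L0 | P0:E(50), P1:I | bus: BusRd
[4] P0: load  L1 | P0:S(70), P1:S(70) | bus: none
[5] P0: store L0 := 13 | P0:M(13), P1:I | bus: none
[6] P0: store L1 := 7 | P0:M(7), P1:I | bus: BusUpgr
[7] P1: store L0 := 60 | P0:I, P1:M(60) | bus: BusRdX,Flush
[8] P0: store L1 := 24 | P0:M(24), P1:I | bus: none
[9] P0: load  L0 | P0:S(60), P1:O(60) | bus: BusRd
[10] P1: store L1 := 32 | P0:I, P1:M(32) | bus: BusRdX,Flush
[11] P0: store L1 := 65 | P0:M(65), P1:I | bus: BusRdX,Flush
[12] P1: load  L1 | P0:O(65), P1:S(65) | bus: BusRd
[13] P0: load  L0 | P0:S(60), P1:O(60) | bus: none
[14] P0: load  L1 | P0:O(65), P1:S(65) | bus: none
[15] P0: load  L1 | P0:O(65), P1:S(65) | bus: none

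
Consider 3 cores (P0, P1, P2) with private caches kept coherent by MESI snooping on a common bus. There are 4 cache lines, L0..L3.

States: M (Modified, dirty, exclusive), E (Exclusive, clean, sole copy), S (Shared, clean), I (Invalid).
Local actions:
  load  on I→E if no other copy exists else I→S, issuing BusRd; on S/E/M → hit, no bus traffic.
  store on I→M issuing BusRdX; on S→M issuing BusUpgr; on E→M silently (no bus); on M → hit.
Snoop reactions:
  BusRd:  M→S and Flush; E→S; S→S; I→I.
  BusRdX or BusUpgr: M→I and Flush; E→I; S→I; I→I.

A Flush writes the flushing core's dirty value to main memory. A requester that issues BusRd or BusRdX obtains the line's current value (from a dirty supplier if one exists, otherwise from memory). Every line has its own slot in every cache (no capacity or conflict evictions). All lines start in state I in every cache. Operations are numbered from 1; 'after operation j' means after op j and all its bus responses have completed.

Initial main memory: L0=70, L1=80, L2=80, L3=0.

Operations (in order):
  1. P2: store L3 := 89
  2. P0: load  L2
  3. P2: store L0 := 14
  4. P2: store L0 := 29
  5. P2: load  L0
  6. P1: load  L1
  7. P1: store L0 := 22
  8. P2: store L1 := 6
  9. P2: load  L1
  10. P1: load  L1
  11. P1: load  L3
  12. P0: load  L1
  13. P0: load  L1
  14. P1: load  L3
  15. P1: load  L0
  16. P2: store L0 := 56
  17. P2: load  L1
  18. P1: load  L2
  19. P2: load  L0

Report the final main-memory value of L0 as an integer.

memory[L0] = 22

step 1: P2: store L3 := 89  ⟶  IIM  (L3)  txn=BusRdX  M[L3]=0
step 2: P0: load  L2  ⟶  EII  (L2)  txn=BusRd  M[L2]=80
step 3: P2: store L0 := 14  ⟶  IIM  (L0)  txn=BusRdX  M[L0]=70
step 4: P2: store L0 := 29  ⟶  IIM  (L0)  txn=∅  M[L0]=70
step 5: P2: load  L0  ⟶  IIM  (L0)  txn=∅  M[L0]=70
step 6: P1: load  L1  ⟶  IEI  (L1)  txn=BusRd  M[L1]=80
step 7: P1: store L0 := 22  ⟶  IMI  (L0)  txn=BusRdX+Flush  M[L0]=29
step 8: P2: store L1 := 6  ⟶  IIM  (L1)  txn=BusRdX  M[L1]=80
step 9: P2: load  L1  ⟶  IIM  (L1)  txn=∅  M[L1]=80
step 10: P1: load  L1  ⟶  ISS  (L1)  txn=BusRd+Flush  M[L1]=6
step 11: P1: load  L3  ⟶  ISS  (L3)  txn=BusRd+Flush  M[L3]=89
step 12: P0: load  L1  ⟶  SSS  (L1)  txn=BusRd  M[L1]=6
step 13: P0: load  L1  ⟶  SSS  (L1)  txn=∅  M[L1]=6
step 14: P1: load  L3  ⟶  ISS  (L3)  txn=∅  M[L3]=89
step 15: P1: load  L0  ⟶  IMI  (L0)  txn=∅  M[L0]=29
step 16: P2: store L0 := 56  ⟶  IIM  (L0)  txn=BusRdX+Flush  M[L0]=22
step 17: P2: load  L1  ⟶  SSS  (L1)  txn=∅  M[L1]=6
step 18: P1: load  L2  ⟶  SSI  (L2)  txn=BusRd  M[L2]=80
step 19: P2: load  L0  ⟶  IIM  (L0)  txn=∅  M[L0]=22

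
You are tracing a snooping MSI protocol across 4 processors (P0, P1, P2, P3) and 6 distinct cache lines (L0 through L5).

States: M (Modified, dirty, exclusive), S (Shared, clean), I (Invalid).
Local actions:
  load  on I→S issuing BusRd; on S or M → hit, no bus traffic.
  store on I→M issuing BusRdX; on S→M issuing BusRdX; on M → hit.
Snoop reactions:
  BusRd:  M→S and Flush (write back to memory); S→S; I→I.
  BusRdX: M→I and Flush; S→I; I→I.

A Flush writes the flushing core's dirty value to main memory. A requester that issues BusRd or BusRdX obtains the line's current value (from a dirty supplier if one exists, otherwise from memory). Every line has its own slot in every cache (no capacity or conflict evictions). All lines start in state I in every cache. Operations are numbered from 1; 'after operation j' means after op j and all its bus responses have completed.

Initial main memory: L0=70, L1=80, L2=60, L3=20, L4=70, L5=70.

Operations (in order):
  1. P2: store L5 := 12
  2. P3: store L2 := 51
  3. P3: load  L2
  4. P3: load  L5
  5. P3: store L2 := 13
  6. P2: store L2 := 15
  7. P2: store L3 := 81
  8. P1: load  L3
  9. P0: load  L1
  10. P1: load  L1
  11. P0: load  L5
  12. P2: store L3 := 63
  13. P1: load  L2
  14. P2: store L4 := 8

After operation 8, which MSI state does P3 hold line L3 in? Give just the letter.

state = I

1. P2: store L5 := 12  bus=[BusRdX]  L5: P0=I P1=I P2=M P3=I  mem[L5]=70
2. P3: store L2 := 51  bus=[BusRdX]  L2: P0=I P1=I P2=I P3=M  mem[L2]=60
3. P3: load  L2  bus=[-]  L2: P0=I P1=I P2=I P3=M  mem[L2]=60
4. P3: load  L5  bus=[BusRd,Flush]  L5: P0=I P1=I P2=S P3=S  mem[L5]=12
5. P3: store L2 := 13  bus=[-]  L2: P0=I P1=I P2=I P3=M  mem[L2]=60
6. P2: store L2 := 15  bus=[BusRdX,Flush]  L2: P0=I P1=I P2=M P3=I  mem[L2]=13
7. P2: store L3 := 81  bus=[BusRdX]  L3: P0=I P1=I P2=M P3=I  mem[L3]=20
8. P1: load  L3  bus=[BusRd,Flush]  L3: P0=I P1=S P2=S P3=I  mem[L3]=81
9. P0: load  L1  bus=[BusRd]  L1: P0=S P1=I P2=I P3=I  mem[L1]=80
10. P1: load  L1  bus=[BusRd]  L1: P0=S P1=S P2=I P3=I  mem[L1]=80
11. P0: load  L5  bus=[BusRd]  L5: P0=S P1=I P2=S P3=S  mem[L5]=12
12. P2: store L3 := 63  bus=[BusRdX]  L3: P0=I P1=I P2=M P3=I  mem[L3]=81
13. P1: load  L2  bus=[BusRd,Flush]  L2: P0=I P1=S P2=S P3=I  mem[L2]=15
14. P2: store L4 := 8  bus=[BusRdX]  L4: P0=I P1=I P2=M P3=I  mem[L4]=70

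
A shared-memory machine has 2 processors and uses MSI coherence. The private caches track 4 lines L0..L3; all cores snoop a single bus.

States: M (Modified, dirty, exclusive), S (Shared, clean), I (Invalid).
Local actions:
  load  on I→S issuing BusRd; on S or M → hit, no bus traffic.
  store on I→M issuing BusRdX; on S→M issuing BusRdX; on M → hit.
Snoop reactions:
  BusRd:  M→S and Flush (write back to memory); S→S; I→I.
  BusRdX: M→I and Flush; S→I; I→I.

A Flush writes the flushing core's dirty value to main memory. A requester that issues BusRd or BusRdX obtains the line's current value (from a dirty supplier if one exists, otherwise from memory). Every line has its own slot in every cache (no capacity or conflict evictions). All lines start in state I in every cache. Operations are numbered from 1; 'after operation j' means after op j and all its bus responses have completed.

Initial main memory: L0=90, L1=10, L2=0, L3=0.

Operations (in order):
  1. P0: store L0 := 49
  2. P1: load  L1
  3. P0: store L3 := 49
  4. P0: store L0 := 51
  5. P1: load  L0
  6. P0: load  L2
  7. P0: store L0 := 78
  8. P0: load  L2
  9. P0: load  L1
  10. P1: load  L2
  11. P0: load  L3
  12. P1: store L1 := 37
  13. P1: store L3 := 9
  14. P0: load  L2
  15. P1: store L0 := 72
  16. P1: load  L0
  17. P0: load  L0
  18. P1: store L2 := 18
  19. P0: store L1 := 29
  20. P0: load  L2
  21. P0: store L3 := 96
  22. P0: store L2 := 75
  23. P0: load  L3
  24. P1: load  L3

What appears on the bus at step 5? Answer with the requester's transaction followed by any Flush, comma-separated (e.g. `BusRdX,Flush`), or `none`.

step 1: P0: store L0 := 49  ⟶  MI  (L0)  txn=BusRdX  M[L0]=90
step 2: P1: load  L1  ⟶  IS  (L1)  txn=BusRd  M[L1]=10
step 3: P0: store L3 := 49  ⟶  MI  (L3)  txn=BusRdX  M[L3]=0
step 4: P0: store L0 := 51  ⟶  MI  (L0)  txn=∅  M[L0]=90
step 5: P1: load  L0  ⟶  SS  (L0)  txn=BusRd+Flush  M[L0]=51
step 6: P0: load  L2  ⟶  SI  (L2)  txn=BusRd  M[L2]=0
step 7: P0: store L0 := 78  ⟶  MI  (L0)  txn=BusRdX  M[L0]=51
step 8: P0: load  L2  ⟶  SI  (L2)  txn=∅  M[L2]=0
step 9: P0: load  L1  ⟶  SS  (L1)  txn=BusRd  M[L1]=10
step 10: P1: load  L2  ⟶  SS  (L2)  txn=BusRd  M[L2]=0
step 11: P0: load  L3  ⟶  MI  (L3)  txn=∅  M[L3]=0
step 12: P1: store L1 := 37  ⟶  IM  (L1)  txn=BusRdX  M[L1]=10
step 13: P1: store L3 := 9  ⟶  IM  (L3)  txn=BusRdX+Flush  M[L3]=49
step 14: P0: load  L2  ⟶  SS  (L2)  txn=∅  M[L2]=0
step 15: P1: store L0 := 72  ⟶  IM  (L0)  txn=BusRdX+Flush  M[L0]=78
step 16: P1: load  L0  ⟶  IM  (L0)  txn=∅  M[L0]=78
step 17: P0: load  L0  ⟶  SS  (L0)  txn=BusRd+Flush  M[L0]=72
step 18: P1: store L2 := 18  ⟶  IM  (L2)  txn=BusRdX  M[L2]=0
step 19: P0: store L1 := 29  ⟶  MI  (L1)  txn=BusRdX+Flush  M[L1]=37
step 20: P0: load  L2  ⟶  SS  (L2)  txn=BusRd+Flush  M[L2]=18
step 21: P0: store L3 := 96  ⟶  MI  (L3)  txn=BusRdX+Flush  M[L3]=9
step 22: P0: store L2 := 75  ⟶  MI  (L2)  txn=BusRdX  M[L2]=18
step 23: P0: load  L3  ⟶  MI  (L3)  txn=∅  M[L3]=9
step 24: P1: load  L3  ⟶  SS  (L3)  txn=BusRd+Flush  M[L3]=96

bus = BusRd,Flush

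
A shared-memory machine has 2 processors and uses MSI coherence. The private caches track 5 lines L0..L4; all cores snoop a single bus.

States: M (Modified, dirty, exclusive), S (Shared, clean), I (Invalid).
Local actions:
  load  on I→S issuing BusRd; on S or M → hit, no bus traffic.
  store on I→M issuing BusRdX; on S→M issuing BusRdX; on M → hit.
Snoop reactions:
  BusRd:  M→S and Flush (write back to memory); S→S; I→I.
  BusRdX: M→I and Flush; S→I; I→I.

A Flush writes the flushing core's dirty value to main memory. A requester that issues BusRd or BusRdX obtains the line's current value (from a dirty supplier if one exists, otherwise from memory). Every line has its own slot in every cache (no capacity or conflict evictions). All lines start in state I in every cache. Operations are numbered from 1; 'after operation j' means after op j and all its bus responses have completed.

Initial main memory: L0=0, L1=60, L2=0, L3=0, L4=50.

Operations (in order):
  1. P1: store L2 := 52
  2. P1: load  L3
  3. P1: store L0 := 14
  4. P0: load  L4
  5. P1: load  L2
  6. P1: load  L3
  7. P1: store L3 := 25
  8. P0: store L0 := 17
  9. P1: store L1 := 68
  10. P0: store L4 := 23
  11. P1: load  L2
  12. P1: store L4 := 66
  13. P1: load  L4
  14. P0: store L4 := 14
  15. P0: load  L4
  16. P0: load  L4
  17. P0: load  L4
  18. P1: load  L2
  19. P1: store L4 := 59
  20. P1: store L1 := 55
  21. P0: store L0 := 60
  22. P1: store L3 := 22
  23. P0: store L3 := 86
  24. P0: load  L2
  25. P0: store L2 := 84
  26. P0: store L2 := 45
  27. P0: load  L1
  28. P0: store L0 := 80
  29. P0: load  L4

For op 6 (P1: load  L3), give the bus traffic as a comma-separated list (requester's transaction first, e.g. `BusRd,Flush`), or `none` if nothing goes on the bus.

bus = none

[1] P1: store L2 := 52 | P0:I, P1:M(52) | bus: BusRdX
[2] P1: load  L3 | P0:I, P1:S(0) | bus: BusRd
[3] P1: store L0 := 14 | P0:I, P1:M(14) | bus: BusRdX
[4] P0: load  L4 | P0:S(50), P1:I | bus: BusRd
[5] P1: load  L2 | P0:I, P1:M(52) | bus: none
[6] P1: load  L3 | P0:I, P1:S(0) | bus: none
[7] P1: store L3 := 25 | P0:I, P1:M(25) | bus: BusRdX
[8] P0: store L0 := 17 | P0:M(17), P1:I | bus: BusRdX,Flush
[9] P1: store L1 := 68 | P0:I, P1:M(68) | bus: BusRdX
[10] P0: store L4 := 23 | P0:M(23), P1:I | bus: BusRdX
[11] P1: load  L2 | P0:I, P1:M(52) | bus: none
[12] P1: store L4 := 66 | P0:I, P1:M(66) | bus: BusRdX,Flush
[13] P1: load  L4 | P0:I, P1:M(66) | bus: none
[14] P0: store L4 := 14 | P0:M(14), P1:I | bus: BusRdX,Flush
[15] P0: load  L4 | P0:M(14), P1:I | bus: none
[16] P0: load  L4 | P0:M(14), P1:I | bus: none
[17] P0: load  L4 | P0:M(14), P1:I | bus: none
[18] P1: load  L2 | P0:I, P1:M(52) | bus: none
[19] P1: store L4 := 59 | P0:I, P1:M(59) | bus: BusRdX,Flush
[20] P1: store L1 := 55 | P0:I, P1:M(55) | bus: none
[21] P0: store L0 := 60 | P0:M(60), P1:I | bus: none
[22] P1: store L3 := 22 | P0:I, P1:M(22) | bus: none
[23] P0: store L3 := 86 | P0:M(86), P1:I | bus: BusRdX,Flush
[24] P0: load  L2 | P0:S(52), P1:S(52) | bus: BusRd,Flush
[25] P0: store L2 := 84 | P0:M(84), P1:I | bus: BusRdX
[26] P0: store L2 := 45 | P0:M(45), P1:I | bus: none
[27] P0: load  L1 | P0:S(55), P1:S(55) | bus: BusRd,Flush
[28] P0: store L0 := 80 | P0:M(80), P1:I | bus: none
[29] P0: load  L4 | P0:S(59), P1:S(59) | bus: BusRd,Flush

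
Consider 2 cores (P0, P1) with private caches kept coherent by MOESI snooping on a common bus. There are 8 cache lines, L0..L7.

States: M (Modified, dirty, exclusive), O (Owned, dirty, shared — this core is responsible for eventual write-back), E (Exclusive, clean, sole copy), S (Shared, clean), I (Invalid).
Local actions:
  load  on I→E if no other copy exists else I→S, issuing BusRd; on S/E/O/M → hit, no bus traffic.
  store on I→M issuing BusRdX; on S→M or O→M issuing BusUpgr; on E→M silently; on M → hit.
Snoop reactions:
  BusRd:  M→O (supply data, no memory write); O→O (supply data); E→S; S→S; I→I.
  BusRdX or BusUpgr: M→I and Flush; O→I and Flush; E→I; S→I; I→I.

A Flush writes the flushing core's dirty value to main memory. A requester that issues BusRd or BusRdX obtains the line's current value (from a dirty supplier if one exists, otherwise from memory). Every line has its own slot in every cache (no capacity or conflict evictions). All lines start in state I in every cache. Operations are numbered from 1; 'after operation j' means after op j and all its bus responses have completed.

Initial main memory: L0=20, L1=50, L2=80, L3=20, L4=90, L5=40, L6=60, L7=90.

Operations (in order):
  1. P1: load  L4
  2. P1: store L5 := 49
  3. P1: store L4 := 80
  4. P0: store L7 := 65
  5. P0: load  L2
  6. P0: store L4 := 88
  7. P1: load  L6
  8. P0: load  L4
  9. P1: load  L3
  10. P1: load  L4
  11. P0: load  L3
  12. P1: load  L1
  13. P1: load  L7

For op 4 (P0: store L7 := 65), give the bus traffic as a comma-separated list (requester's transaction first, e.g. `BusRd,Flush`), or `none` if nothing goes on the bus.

bus = BusRdX

[1] P1: load  L4 | P0:I, P1:E(90) | bus: BusRd
[2] P1: store L5 := 49 | P0:I, P1:M(49) | bus: BusRdX
[3] P1: store L4 := 80 | P0:I, P1:M(80) | bus: none
[4] P0: store L7 := 65 | P0:M(65), P1:I | bus: BusRdX
[5] P0: load  L2 | P0:E(80), P1:I | bus: BusRd
[6] P0: store L4 := 88 | P0:M(88), P1:I | bus: BusRdX,Flush
[7] P1: load  L6 | P0:I, P1:E(60) | bus: BusRd
[8] P0: load  L4 | P0:M(88), P1:I | bus: none
[9] P1: load  L3 | P0:I, P1:E(20) | bus: BusRd
[10] P1: load  L4 | P0:O(88), P1:S(88) | bus: BusRd
[11] P0: load  L3 | P0:S(20), P1:S(20) | bus: BusRd
[12] P1: load  L1 | P0:I, P1:E(50) | bus: BusRd
[13] P1: load  L7 | P0:O(65), P1:S(65) | bus: BusRd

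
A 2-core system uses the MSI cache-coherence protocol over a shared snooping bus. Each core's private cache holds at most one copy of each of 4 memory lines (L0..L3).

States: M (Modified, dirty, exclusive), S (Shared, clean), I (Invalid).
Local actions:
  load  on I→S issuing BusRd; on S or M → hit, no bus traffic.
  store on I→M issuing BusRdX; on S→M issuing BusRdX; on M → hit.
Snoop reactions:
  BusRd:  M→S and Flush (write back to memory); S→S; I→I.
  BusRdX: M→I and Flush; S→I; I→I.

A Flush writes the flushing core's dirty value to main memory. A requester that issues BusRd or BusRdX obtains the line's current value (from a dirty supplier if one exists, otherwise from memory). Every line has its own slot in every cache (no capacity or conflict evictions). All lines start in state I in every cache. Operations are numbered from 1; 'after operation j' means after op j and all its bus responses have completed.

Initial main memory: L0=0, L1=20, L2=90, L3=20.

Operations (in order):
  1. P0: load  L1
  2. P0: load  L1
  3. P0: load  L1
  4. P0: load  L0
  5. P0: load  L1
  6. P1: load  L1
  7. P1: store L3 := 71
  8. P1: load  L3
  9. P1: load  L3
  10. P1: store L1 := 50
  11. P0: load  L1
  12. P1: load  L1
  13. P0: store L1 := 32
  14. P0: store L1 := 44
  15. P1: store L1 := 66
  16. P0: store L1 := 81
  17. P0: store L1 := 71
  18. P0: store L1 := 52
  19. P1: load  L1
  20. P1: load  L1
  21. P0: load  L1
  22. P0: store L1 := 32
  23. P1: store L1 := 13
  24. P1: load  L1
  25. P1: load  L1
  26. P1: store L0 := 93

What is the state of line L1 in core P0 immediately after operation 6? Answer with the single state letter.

state = S

  op1 P0: load  L1 → S/I on L1; bus BusRd; mem=20
  op2 P0: load  L1 → S/I on L1; bus (none); mem=20
  op3 P0: load  L1 → S/I on L1; bus (none); mem=20
  op4 P0: load  L0 → S/I on L0; bus BusRd; mem=0
  op5 P0: load  L1 → S/I on L1; bus (none); mem=20
  op6 P1: load  L1 → S/S on L1; bus BusRd; mem=20
  op7 P1: store L3 := 71 → I/M on L3; bus BusRdX; mem=20
  op8 P1: load  L3 → I/M on L3; bus (none); mem=20
  op9 P1: load  L3 → I/M on L3; bus (none); mem=20
  op10 P1: store L1 := 50 → I/M on L1; bus BusRdX; mem=20
  op11 P0: load  L1 → S/S on L1; bus BusRd Flush; mem=50
  op12 P1: load  L1 → S/S on L1; bus (none); mem=50
  op13 P0: store L1 := 32 → M/I on L1; bus BusRdX; mem=50
  op14 P0: store L1 := 44 → M/I on L1; bus (none); mem=50
  op15 P1: store L1 := 66 → I/M on L1; bus BusRdX Flush; mem=44
  op16 P0: store L1 := 81 → M/I on L1; bus BusRdX Flush; mem=66
  op17 P0: store L1 := 71 → M/I on L1; bus (none); mem=66
  op18 P0: store L1 := 52 → M/I on L1; bus (none); mem=66
  op19 P1: load  L1 → S/S on L1; bus BusRd Flush; mem=52
  op20 P1: load  L1 → S/S on L1; bus (none); mem=52
  op21 P0: load  L1 → S/S on L1; bus (none); mem=52
  op22 P0: store L1 := 32 → M/I on L1; bus BusRdX; mem=52
  op23 P1: store L1 := 13 → I/M on L1; bus BusRdX Flush; mem=32
  op24 P1: load  L1 → I/M on L1; bus (none); mem=32
  op25 P1: load  L1 → I/M on L1; bus (none); mem=32
  op26 P1: store L0 := 93 → I/M on L0; bus BusRdX; mem=0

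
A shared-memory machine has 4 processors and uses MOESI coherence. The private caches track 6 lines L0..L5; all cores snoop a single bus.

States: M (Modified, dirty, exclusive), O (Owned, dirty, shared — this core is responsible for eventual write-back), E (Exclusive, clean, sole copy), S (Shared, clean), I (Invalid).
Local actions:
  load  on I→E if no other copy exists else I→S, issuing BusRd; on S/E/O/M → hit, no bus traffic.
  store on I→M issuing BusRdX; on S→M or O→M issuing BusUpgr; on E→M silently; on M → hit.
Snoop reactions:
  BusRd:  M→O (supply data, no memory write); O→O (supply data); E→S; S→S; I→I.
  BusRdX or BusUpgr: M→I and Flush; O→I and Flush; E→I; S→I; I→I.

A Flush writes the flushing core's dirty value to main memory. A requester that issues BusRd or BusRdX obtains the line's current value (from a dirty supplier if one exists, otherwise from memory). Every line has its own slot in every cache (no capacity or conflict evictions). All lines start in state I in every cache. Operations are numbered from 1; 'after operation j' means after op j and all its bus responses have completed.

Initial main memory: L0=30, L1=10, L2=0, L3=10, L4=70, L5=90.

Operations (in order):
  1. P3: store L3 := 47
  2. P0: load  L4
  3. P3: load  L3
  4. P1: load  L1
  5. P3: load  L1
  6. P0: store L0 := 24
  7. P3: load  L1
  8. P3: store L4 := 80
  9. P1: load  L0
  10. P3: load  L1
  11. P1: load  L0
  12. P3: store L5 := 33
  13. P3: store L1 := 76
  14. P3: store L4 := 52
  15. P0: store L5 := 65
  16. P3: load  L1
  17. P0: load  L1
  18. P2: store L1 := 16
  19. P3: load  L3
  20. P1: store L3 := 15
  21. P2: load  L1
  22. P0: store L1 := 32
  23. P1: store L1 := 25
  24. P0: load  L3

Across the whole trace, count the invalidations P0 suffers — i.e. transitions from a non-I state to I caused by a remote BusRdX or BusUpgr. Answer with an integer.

invalidations = 3

step 1: P3: store L3 := 47  ⟶  IIIM  (L3)  txn=BusRdX  M[L3]=10
step 2: P0: load  L4  ⟶  EIII  (L4)  txn=BusRd  M[L4]=70
step 3: P3: load  L3  ⟶  IIIM  (L3)  txn=∅  M[L3]=10
step 4: P1: load  L1  ⟶  IEII  (L1)  txn=BusRd  M[L1]=10
step 5: P3: load  L1  ⟶  ISIS  (L1)  txn=BusRd  M[L1]=10
step 6: P0: store L0 := 24  ⟶  MIII  (L0)  txn=BusRdX  M[L0]=30
step 7: P3: load  L1  ⟶  ISIS  (L1)  txn=∅  M[L1]=10
step 8: P3: store L4 := 80  ⟶  IIIM  (L4)  txn=BusRdX  M[L4]=70
step 9: P1: load  L0  ⟶  OSII  (L0)  txn=BusRd  M[L0]=30
step 10: P3: load  L1  ⟶  ISIS  (L1)  txn=∅  M[L1]=10
step 11: P1: load  L0  ⟶  OSII  (L0)  txn=∅  M[L0]=30
step 12: P3: store L5 := 33  ⟶  IIIM  (L5)  txn=BusRdX  M[L5]=90
step 13: P3: store L1 := 76  ⟶  IIIM  (L1)  txn=BusUpgr  M[L1]=10
step 14: P3: store L4 := 52  ⟶  IIIM  (L4)  txn=∅  M[L4]=70
step 15: P0: store L5 := 65  ⟶  MIII  (L5)  txn=BusRdX+Flush  M[L5]=33
step 16: P3: load  L1  ⟶  IIIM  (L1)  txn=∅  M[L1]=10
step 17: P0: load  L1  ⟶  SIIO  (L1)  txn=BusRd  M[L1]=10
step 18: P2: store L1 := 16  ⟶  IIMI  (L1)  txn=BusRdX+Flush  M[L1]=76
step 19: P3: load  L3  ⟶  IIIM  (L3)  txn=∅  M[L3]=10
step 20: P1: store L3 := 15  ⟶  IMII  (L3)  txn=BusRdX+Flush  M[L3]=47
step 21: P2: load  L1  ⟶  IIMI  (L1)  txn=∅  M[L1]=76
step 22: P0: store L1 := 32  ⟶  MIII  (L1)  txn=BusRdX+Flush  M[L1]=16
step 23: P1: store L1 := 25  ⟶  IMII  (L1)  txn=BusRdX+Flush  M[L1]=32
step 24: P0: load  L3  ⟶  SOII  (L3)  txn=BusRd  M[L3]=47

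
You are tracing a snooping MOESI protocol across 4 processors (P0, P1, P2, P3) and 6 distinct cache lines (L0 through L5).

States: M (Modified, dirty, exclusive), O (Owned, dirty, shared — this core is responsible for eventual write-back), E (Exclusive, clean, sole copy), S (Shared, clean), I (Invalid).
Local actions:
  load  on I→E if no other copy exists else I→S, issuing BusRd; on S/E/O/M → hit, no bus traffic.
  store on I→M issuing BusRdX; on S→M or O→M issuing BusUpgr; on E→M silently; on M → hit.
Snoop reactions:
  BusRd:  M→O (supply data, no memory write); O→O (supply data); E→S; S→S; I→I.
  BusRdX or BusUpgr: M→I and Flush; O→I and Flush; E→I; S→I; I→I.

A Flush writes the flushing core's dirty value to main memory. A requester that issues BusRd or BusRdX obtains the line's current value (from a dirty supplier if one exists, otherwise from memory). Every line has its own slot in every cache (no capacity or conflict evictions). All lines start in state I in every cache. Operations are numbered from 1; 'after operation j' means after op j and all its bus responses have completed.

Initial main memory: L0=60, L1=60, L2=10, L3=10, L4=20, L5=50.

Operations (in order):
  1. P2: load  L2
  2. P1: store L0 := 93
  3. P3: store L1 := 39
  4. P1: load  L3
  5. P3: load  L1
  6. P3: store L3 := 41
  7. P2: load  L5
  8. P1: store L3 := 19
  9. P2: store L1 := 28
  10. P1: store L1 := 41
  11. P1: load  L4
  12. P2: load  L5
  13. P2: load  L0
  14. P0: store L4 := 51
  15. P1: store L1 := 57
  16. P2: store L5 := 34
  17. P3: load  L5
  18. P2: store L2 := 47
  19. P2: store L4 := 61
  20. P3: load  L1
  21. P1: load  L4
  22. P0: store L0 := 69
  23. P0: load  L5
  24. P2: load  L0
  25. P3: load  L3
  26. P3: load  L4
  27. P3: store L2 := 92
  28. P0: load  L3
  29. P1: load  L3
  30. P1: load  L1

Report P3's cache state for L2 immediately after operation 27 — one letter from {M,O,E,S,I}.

state = M

[1] P2: load  L2 | P0:I, P1:I, P2:E(10), P3:I | bus: BusRd
[2] P1: store L0 := 93 | P0:I, P1:M(93), P2:I, P3:I | bus: BusRdX
[3] P3: store L1 := 39 | P0:I, P1:I, P2:I, P3:M(39) | bus: BusRdX
[4] P1: load  L3 | P0:I, P1:E(10), P2:I, P3:I | bus: BusRd
[5] P3: load  L1 | P0:I, P1:I, P2:I, P3:M(39) | bus: none
[6] P3: store L3 := 41 | P0:I, P1:I, P2:I, P3:M(41) | bus: BusRdX
[7] P2: load  L5 | P0:I, P1:I, P2:E(50), P3:I | bus: BusRd
[8] P1: store L3 := 19 | P0:I, P1:M(19), P2:I, P3:I | bus: BusRdX,Flush
[9] P2: store L1 := 28 | P0:I, P1:I, P2:M(28), P3:I | bus: BusRdX,Flush
[10] P1: store L1 := 41 | P0:I, P1:M(41), P2:I, P3:I | bus: BusRdX,Flush
[11] P1: load  L4 | P0:I, P1:E(20), P2:I, P3:I | bus: BusRd
[12] P2: load  L5 | P0:I, P1:I, P2:E(50), P3:I | bus: none
[13] P2: load  L0 | P0:I, P1:O(93), P2:S(93), P3:I | bus: BusRd
[14] P0: store L4 := 51 | P0:M(51), P1:I, P2:I, P3:I | bus: BusRdX
[15] P1: store L1 := 57 | P0:I, P1:M(57), P2:I, P3:I | bus: none
[16] P2: store L5 := 34 | P0:I, P1:I, P2:M(34), P3:I | bus: none
[17] P3: load  L5 | P0:I, P1:I, P2:O(34), P3:S(34) | bus: BusRd
[18] P2: store L2 := 47 | P0:I, P1:I, P2:M(47), P3:I | bus: none
[19] P2: store L4 := 61 | P0:I, P1:I, P2:M(61), P3:I | bus: BusRdX,Flush
[20] P3: load  L1 | P0:I, P1:O(57), P2:I, P3:S(57) | bus: BusRd
[21] P1: load  L4 | P0:I, P1:S(61), P2:O(61), P3:I | bus: BusRd
[22] P0: store L0 := 69 | P0:M(69), P1:I, P2:I, P3:I | bus: BusRdX,Flush
[23] P0: load  L5 | P0:S(34), P1:I, P2:O(34), P3:S(34) | bus: BusRd
[24] P2: load  L0 | P0:O(69), P1:I, P2:S(69), P3:I | bus: BusRd
[25] P3: load  L3 | P0:I, P1:O(19), P2:I, P3:S(19) | bus: BusRd
[26] P3: load  L4 | P0:I, P1:S(61), P2:O(61), P3:S(61) | bus: BusRd
[27] P3: store L2 := 92 | P0:I, P1:I, P2:I, P3:M(92) | bus: BusRdX,Flush
[28] P0: load  L3 | P0:S(19), P1:O(19), P2:I, P3:S(19) | bus: BusRd
[29] P1: load  L3 | P0:S(19), P1:O(19), P2:I, P3:S(19) | bus: none
[30] P1: load  L1 | P0:I, P1:O(57), P2:I, P3:S(57) | bus: none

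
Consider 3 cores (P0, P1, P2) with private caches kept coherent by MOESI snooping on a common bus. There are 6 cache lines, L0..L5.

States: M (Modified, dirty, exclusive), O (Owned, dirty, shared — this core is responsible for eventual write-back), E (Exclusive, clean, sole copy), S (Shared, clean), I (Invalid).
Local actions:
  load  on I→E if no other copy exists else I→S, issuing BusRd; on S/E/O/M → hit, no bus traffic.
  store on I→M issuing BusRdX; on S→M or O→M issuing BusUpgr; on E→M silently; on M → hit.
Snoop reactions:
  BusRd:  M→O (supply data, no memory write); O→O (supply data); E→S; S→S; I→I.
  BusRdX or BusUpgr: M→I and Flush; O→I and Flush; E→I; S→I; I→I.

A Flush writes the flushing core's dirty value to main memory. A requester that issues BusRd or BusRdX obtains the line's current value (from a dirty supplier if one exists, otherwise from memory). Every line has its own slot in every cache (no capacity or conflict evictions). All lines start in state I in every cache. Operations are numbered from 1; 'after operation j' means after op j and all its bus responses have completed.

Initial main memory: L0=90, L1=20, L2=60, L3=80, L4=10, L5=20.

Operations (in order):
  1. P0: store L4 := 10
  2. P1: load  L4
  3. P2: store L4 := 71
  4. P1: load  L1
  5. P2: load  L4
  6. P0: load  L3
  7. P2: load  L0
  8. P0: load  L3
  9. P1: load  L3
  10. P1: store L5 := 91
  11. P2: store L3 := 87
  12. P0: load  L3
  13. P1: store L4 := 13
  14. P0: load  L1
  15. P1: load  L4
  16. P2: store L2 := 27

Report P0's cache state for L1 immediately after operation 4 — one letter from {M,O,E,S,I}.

  op1 P0: store L4 := 10 → M/I/I on L4; bus BusRdX; mem=10
  op2 P1: load  L4 → O/S/I on L4; bus BusRd; mem=10
  op3 P2: store L4 := 71 → I/I/M on L4; bus BusRdX Flush; mem=10
  op4 P1: load  L1 → I/E/I on L1; bus BusRd; mem=20
  op5 P2: load  L4 → I/I/M on L4; bus (none); mem=10
  op6 P0: load  L3 → E/I/I on L3; bus BusRd; mem=80
  op7 P2: load  L0 → I/I/E on L0; bus BusRd; mem=90
  op8 P0: load  L3 → E/I/I on L3; bus (none); mem=80
  op9 P1: load  L3 → S/S/I on L3; bus BusRd; mem=80
  op10 P1: store L5 := 91 → I/M/I on L5; bus BusRdX; mem=20
  op11 P2: store L3 := 87 → I/I/M on L3; bus BusRdX; mem=80
  op12 P0: load  L3 → S/I/O on L3; bus BusRd; mem=80
  op13 P1: store L4 := 13 → I/M/I on L4; bus BusRdX Flush; mem=71
  op14 P0: load  L1 → S/S/I on L1; bus BusRd; mem=20
  op15 P1: load  L4 → I/M/I on L4; bus (none); mem=71
  op16 P2: store L2 := 27 → I/I/M on L2; bus BusRdX; mem=60

state = I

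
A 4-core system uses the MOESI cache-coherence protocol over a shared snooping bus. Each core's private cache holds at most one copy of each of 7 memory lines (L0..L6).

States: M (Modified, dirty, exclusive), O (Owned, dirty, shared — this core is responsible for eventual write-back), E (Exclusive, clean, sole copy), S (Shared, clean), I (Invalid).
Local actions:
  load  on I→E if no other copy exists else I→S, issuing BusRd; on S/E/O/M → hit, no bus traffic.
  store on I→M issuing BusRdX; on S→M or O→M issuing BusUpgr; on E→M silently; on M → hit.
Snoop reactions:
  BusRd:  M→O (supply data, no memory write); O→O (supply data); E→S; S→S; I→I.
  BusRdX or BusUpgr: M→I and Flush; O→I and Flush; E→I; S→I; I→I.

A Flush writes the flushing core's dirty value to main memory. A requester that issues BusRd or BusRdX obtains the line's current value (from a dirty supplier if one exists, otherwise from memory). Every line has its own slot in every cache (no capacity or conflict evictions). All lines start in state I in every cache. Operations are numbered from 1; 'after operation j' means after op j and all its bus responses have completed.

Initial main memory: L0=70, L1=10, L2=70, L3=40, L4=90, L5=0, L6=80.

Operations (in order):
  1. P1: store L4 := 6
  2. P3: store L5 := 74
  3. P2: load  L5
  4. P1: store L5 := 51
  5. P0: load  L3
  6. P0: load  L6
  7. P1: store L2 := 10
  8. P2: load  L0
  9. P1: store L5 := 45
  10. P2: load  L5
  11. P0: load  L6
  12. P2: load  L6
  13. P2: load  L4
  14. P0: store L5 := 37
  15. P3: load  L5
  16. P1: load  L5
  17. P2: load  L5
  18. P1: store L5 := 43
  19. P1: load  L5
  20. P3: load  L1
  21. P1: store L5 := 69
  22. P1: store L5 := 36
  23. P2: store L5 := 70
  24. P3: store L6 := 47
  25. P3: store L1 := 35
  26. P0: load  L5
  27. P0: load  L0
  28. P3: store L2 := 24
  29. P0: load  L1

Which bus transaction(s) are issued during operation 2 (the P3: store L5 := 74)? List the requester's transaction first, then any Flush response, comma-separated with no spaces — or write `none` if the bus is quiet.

bus = BusRdX

[1] P1: store L4 := 6 | P0:I, P1:M(6), P2:I, P3:I | bus: BusRdX
[2] P3: store L5 := 74 | P0:I, P1:I, P2:I, P3:M(74) | bus: BusRdX
[3] P2: load  L5 | P0:I, P1:I, P2:S(74), P3:O(74) | bus: BusRd
[4] P1: store L5 := 51 | P0:I, P1:M(51), P2:I, P3:I | bus: BusRdX,Flush
[5] P0: load  L3 | P0:E(40), P1:I, P2:I, P3:I | bus: BusRd
[6] P0: load  L6 | P0:E(80), P1:I, P2:I, P3:I | bus: BusRd
[7] P1: store L2 := 10 | P0:I, P1:M(10), P2:I, P3:I | bus: BusRdX
[8] P2: load  L0 | P0:I, P1:I, P2:E(70), P3:I | bus: BusRd
[9] P1: store L5 := 45 | P0:I, P1:M(45), P2:I, P3:I | bus: none
[10] P2: load  L5 | P0:I, P1:O(45), P2:S(45), P3:I | bus: BusRd
[11] P0: load  L6 | P0:E(80), P1:I, P2:I, P3:I | bus: none
[12] P2: load  L6 | P0:S(80), P1:I, P2:S(80), P3:I | bus: BusRd
[13] P2: load  L4 | P0:I, P1:O(6), P2:S(6), P3:I | bus: BusRd
[14] P0: store L5 := 37 | P0:M(37), P1:I, P2:I, P3:I | bus: BusRdX,Flush
[15] P3: load  L5 | P0:O(37), P1:I, P2:I, P3:S(37) | bus: BusRd
[16] P1: load  L5 | P0:O(37), P1:S(37), P2:I, P3:S(37) | bus: BusRd
[17] P2: load  L5 | P0:O(37), P1:S(37), P2:S(37), P3:S(37) | bus: BusRd
[18] P1: store L5 := 43 | P0:I, P1:M(43), P2:I, P3:I | bus: BusUpgr,Flush
[19] P1: load  L5 | P0:I, P1:M(43), P2:I, P3:I | bus: none
[20] P3: load  L1 | P0:I, P1:I, P2:I, P3:E(10) | bus: BusRd
[21] P1: store L5 := 69 | P0:I, P1:M(69), P2:I, P3:I | bus: none
[22] P1: store L5 := 36 | P0:I, P1:M(36), P2:I, P3:I | bus: none
[23] P2: store L5 := 70 | P0:I, P1:I, P2:M(70), P3:I | bus: BusRdX,Flush
[24] P3: store L6 := 47 | P0:I, P1:I, P2:I, P3:M(47) | bus: BusRdX
[25] P3: store L1 := 35 | P0:I, P1:I, P2:I, P3:M(35) | bus: none
[26] P0: load  L5 | P0:S(70), P1:I, P2:O(70), P3:I | bus: BusRd
[27] P0: load  L0 | P0:S(70), P1:I, P2:S(70), P3:I | bus: BusRd
[28] P3: store L2 := 24 | P0:I, P1:I, P2:I, P3:M(24) | bus: BusRdX,Flush
[29] P0: load  L1 | P0:S(35), P1:I, P2:I, P3:O(35) | bus: BusRd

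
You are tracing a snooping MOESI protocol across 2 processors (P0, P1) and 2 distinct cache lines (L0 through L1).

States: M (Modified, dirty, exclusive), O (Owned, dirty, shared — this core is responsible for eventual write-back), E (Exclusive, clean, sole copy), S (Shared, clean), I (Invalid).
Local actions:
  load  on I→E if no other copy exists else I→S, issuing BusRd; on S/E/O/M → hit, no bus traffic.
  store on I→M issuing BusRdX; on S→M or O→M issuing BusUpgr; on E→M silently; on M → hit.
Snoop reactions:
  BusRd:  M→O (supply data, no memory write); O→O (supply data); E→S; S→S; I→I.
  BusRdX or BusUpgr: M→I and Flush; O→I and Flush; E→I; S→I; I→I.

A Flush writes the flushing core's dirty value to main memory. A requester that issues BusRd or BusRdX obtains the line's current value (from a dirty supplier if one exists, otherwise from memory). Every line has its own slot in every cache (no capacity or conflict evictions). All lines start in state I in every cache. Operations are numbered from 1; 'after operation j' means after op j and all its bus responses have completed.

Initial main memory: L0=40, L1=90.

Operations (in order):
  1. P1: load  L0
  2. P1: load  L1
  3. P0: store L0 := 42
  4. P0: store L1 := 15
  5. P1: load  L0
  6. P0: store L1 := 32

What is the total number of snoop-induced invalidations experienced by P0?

invalidations = 0

step 1: P1: load  L0  ⟶  IE  (L0)  txn=BusRd  M[L0]=40
step 2: P1: load  L1  ⟶  IE  (L1)  txn=BusRd  M[L1]=90
step 3: P0: store L0 := 42  ⟶  MI  (L0)  txn=BusRdX  M[L0]=40
step 4: P0: store L1 := 15  ⟶  MI  (L1)  txn=BusRdX  M[L1]=90
step 5: P1: load  L0  ⟶  OS  (L0)  txn=BusRd  M[L0]=40
step 6: P0: store L1 := 32  ⟶  MI  (L1)  txn=∅  M[L1]=90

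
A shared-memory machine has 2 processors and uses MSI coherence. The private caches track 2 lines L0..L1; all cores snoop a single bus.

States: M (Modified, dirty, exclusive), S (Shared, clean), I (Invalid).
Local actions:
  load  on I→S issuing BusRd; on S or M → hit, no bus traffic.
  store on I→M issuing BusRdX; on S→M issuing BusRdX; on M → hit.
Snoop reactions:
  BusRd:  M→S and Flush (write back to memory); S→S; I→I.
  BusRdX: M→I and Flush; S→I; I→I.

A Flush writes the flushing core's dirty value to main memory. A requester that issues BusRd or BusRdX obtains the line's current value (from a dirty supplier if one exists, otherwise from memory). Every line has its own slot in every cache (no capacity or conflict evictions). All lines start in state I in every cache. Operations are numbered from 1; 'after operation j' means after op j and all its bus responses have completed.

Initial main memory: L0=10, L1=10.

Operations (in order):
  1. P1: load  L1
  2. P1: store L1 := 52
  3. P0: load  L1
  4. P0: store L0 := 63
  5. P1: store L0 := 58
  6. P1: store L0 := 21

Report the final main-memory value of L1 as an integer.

step 1: P1: load  L1  ⟶  IS  (L1)  txn=BusRd  M[L1]=10
step 2: P1: store L1 := 52  ⟶  IM  (L1)  txn=BusRdX  M[L1]=10
step 3: P0: load  L1  ⟶  SS  (L1)  txn=BusRd+Flush  M[L1]=52
step 4: P0: store L0 := 63  ⟶  MI  (L0)  txn=BusRdX  M[L0]=10
step 5: P1: store L0 := 58  ⟶  IM  (L0)  txn=BusRdX+Flush  M[L0]=63
step 6: P1: store L0 := 21  ⟶  IM  (L0)  txn=∅  M[L0]=63

memory[L1] = 52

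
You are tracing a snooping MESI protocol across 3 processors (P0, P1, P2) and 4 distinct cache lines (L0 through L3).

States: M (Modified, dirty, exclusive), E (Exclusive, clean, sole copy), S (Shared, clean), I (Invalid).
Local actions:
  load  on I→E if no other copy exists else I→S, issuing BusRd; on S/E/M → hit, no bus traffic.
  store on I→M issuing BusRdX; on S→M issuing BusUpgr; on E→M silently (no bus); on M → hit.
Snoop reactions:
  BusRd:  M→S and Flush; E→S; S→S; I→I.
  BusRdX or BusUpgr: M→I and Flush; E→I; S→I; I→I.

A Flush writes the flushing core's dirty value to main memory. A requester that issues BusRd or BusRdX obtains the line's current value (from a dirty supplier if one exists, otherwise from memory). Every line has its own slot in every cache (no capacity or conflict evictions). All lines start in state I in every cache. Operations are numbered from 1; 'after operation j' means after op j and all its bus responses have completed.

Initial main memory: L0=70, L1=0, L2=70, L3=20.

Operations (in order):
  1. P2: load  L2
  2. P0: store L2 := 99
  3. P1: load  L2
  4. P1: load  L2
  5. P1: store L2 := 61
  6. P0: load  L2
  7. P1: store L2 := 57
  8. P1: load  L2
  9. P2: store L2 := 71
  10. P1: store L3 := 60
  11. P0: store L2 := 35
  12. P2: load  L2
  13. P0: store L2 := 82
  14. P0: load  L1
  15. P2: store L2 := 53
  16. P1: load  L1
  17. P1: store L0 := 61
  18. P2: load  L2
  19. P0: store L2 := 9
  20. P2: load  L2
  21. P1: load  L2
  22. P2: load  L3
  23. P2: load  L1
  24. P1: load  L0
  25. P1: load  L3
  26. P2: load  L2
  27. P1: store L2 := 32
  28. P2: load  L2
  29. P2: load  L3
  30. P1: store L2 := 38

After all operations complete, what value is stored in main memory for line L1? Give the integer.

step 1: P2: load  L2  ⟶  IIE  (L2)  txn=BusRd  M[L2]=70
step 2: P0: store L2 := 99  ⟶  MII  (L2)  txn=BusRdX  M[L2]=70
step 3: P1: load  L2  ⟶  SSI  (L2)  txn=BusRd+Flush  M[L2]=99
step 4: P1: load  L2  ⟶  SSI  (L2)  txn=∅  M[L2]=99
step 5: P1: store L2 := 61  ⟶  IMI  (L2)  txn=BusUpgr  M[L2]=99
step 6: P0: load  L2  ⟶  SSI  (L2)  txn=BusRd+Flush  M[L2]=61
step 7: P1: store L2 := 57  ⟶  IMI  (L2)  txn=BusUpgr  M[L2]=61
step 8: P1: load  L2  ⟶  IMI  (L2)  txn=∅  M[L2]=61
step 9: P2: store L2 := 71  ⟶  IIM  (L2)  txn=BusRdX+Flush  M[L2]=57
step 10: P1: store L3 := 60  ⟶  IMI  (L3)  txn=BusRdX  M[L3]=20
step 11: P0: store L2 := 35  ⟶  MII  (L2)  txn=BusRdX+Flush  M[L2]=71
step 12: P2: load  L2  ⟶  SIS  (L2)  txn=BusRd+Flush  M[L2]=35
step 13: P0: store L2 := 82  ⟶  MII  (L2)  txn=BusUpgr  M[L2]=35
step 14: P0: load  L1  ⟶  EII  (L1)  txn=BusRd  M[L1]=0
step 15: P2: store L2 := 53  ⟶  IIM  (L2)  txn=BusRdX+Flush  M[L2]=82
step 16: P1: load  L1  ⟶  SSI  (L1)  txn=BusRd  M[L1]=0
step 17: P1: store L0 := 61  ⟶  IMI  (L0)  txn=BusRdX  M[L0]=70
step 18: P2: load  L2  ⟶  IIM  (L2)  txn=∅  M[L2]=82
step 19: P0: store L2 := 9  ⟶  MII  (L2)  txn=BusRdX+Flush  M[L2]=53
step 20: P2: load  L2  ⟶  SIS  (L2)  txn=BusRd+Flush  M[L2]=9
step 21: P1: load  L2  ⟶  SSS  (L2)  txn=BusRd  M[L2]=9
step 22: P2: load  L3  ⟶  ISS  (L3)  txn=BusRd+Flush  M[L3]=60
step 23: P2: load  L1  ⟶  SSS  (L1)  txn=BusRd  M[L1]=0
step 24: P1: load  L0  ⟶  IMI  (L0)  txn=∅  M[L0]=70
step 25: P1: load  L3  ⟶  ISS  (L3)  txn=∅  M[L3]=60
step 26: P2: load  L2  ⟶  SSS  (L2)  txn=∅  M[L2]=9
step 27: P1: store L2 := 32  ⟶  IMI  (L2)  txn=BusUpgr  M[L2]=9
step 28: P2: load  L2  ⟶  ISS  (L2)  txn=BusRd+Flush  M[L2]=32
step 29: P2: load  L3  ⟶  ISS  (L3)  txn=∅  M[L3]=60
step 30: P1: store L2 := 38  ⟶  IMI  (L2)  txn=BusUpgr  M[L2]=32

memory[L1] = 0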